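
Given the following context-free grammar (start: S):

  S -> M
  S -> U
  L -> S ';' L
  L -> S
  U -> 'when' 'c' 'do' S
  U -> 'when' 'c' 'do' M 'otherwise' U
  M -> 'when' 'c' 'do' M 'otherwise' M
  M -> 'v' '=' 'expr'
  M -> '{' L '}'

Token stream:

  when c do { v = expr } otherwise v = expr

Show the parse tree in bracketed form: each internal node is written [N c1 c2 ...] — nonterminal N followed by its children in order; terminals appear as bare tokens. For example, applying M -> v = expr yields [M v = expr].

[S [M when c do [M { [L [S [M v = expr]]] }] otherwise [M v = expr]]]

S
M
when c do M otherwise M
when c do { L } otherwise M
when c do { S } otherwise M
when c do { M } otherwise M
when c do { v = expr } otherwise M
when c do { v = expr } otherwise v = expr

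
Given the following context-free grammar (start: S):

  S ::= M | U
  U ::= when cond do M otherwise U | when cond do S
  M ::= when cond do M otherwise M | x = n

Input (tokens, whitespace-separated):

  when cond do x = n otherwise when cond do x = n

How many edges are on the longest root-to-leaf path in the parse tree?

[S [U when cond do [M x = n] otherwise [U when cond do [S [M x = n]]]]]

5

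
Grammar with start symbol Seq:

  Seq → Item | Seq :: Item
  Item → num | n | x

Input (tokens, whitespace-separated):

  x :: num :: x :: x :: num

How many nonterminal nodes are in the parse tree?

[Seq [Seq [Seq [Seq [Seq [Item x]] :: [Item num]] :: [Item x]] :: [Item x]] :: [Item num]]

10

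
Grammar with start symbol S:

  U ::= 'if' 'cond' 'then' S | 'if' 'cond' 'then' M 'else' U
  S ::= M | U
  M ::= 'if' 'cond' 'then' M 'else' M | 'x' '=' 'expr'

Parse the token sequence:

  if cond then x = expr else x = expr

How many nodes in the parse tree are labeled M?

3

[S [M if cond then [M x = expr] else [M x = expr]]]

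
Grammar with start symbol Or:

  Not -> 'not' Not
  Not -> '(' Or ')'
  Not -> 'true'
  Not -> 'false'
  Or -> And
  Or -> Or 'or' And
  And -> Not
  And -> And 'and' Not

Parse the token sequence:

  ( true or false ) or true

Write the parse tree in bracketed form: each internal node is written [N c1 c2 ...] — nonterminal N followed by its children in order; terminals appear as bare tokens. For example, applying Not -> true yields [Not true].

Or
Or or And
And or And
Not or And
( Or ) or And
( Or or And ) or And
( And or And ) or And
( Not or And ) or And
( true or And ) or And
( true or Not ) or And
( true or false ) or And
( true or false ) or Not
( true or false ) or true

[Or [Or [And [Not ( [Or [Or [And [Not true]]] or [And [Not false]]] )]]] or [And [Not true]]]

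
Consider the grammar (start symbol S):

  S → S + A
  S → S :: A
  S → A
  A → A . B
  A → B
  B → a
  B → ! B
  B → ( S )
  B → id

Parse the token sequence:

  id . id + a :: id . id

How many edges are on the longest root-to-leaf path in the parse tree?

6

[S [S [S [A [A [B id]] . [B id]]] + [A [B a]]] :: [A [A [B id]] . [B id]]]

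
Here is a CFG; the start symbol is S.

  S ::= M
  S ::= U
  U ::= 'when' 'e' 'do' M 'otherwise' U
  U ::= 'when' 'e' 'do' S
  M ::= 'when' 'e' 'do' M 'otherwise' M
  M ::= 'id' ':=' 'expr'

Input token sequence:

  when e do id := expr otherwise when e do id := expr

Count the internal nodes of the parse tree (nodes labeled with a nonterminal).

6

[S [U when e do [M id := expr] otherwise [U when e do [S [M id := expr]]]]]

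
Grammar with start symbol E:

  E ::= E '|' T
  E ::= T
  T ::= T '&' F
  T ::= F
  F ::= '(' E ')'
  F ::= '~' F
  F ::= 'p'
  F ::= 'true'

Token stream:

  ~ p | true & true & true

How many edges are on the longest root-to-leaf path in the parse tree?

[E [E [T [F ~ [F p]]]] | [T [T [T [F true]] & [F true]] & [F true]]]

5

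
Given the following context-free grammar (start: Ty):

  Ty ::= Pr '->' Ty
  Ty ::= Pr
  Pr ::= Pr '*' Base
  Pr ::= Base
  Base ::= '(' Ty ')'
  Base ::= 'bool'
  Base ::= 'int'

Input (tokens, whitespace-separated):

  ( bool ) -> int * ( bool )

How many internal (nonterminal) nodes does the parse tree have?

[Ty [Pr [Base ( [Ty [Pr [Base bool]]] )]] -> [Ty [Pr [Pr [Base int]] * [Base ( [Ty [Pr [Base bool]]] )]]]]

14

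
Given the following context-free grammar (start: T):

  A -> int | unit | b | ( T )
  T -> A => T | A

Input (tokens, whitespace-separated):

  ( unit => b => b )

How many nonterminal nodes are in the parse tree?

[T [A ( [T [A unit] => [T [A b] => [T [A b]]]] )]]

8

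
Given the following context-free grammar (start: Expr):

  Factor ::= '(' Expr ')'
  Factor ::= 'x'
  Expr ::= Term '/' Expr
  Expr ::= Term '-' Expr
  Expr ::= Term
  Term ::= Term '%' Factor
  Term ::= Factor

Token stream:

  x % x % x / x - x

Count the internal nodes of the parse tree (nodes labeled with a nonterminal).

[Expr [Term [Term [Term [Factor x]] % [Factor x]] % [Factor x]] / [Expr [Term [Factor x]] - [Expr [Term [Factor x]]]]]

13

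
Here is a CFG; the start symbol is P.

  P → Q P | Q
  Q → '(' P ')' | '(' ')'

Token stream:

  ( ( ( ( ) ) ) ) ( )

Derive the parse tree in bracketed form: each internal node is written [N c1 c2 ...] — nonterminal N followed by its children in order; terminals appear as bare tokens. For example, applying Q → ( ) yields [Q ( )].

P
Q P
( P ) P
( Q ) P
( ( P ) ) P
( ( Q ) ) P
( ( ( P ) ) ) P
( ( ( Q ) ) ) P
( ( ( ( ) ) ) ) P
( ( ( ( ) ) ) ) Q
( ( ( ( ) ) ) ) ( )

[P [Q ( [P [Q ( [P [Q ( [P [Q ( )]] )]] )]] )] [P [Q ( )]]]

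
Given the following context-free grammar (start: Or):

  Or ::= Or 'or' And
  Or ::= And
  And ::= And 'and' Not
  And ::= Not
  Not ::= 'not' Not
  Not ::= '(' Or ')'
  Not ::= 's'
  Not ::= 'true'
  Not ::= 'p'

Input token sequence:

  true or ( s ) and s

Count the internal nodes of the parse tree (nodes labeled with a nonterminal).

11

[Or [Or [And [Not true]]] or [And [And [Not ( [Or [And [Not s]]] )]] and [Not s]]]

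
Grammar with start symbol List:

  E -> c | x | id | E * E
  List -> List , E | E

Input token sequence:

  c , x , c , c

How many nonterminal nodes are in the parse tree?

8

[List [List [List [List [E c]] , [E x]] , [E c]] , [E c]]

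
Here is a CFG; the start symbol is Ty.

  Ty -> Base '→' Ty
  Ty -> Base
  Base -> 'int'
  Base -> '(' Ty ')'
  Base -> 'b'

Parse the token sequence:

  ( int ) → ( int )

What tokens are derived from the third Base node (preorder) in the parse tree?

( int )

[Ty [Base ( [Ty [Base int]] )] → [Ty [Base ( [Ty [Base int]] )]]]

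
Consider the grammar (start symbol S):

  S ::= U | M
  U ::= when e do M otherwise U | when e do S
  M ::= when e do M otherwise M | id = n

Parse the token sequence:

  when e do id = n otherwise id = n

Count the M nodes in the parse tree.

3

[S [M when e do [M id = n] otherwise [M id = n]]]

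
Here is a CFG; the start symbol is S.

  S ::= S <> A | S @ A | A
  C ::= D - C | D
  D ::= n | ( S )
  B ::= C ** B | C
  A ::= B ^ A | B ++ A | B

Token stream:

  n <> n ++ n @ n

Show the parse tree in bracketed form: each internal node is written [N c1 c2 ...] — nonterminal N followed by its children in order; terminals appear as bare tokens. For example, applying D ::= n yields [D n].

[S [S [S [A [B [C [D n]]]]] <> [A [B [C [D n]]] ++ [A [B [C [D n]]]]]] @ [A [B [C [D n]]]]]

S
S @ A
S <> A @ A
A <> A @ A
B <> A @ A
C <> A @ A
D <> A @ A
n <> A @ A
n <> B ++ A @ A
n <> C ++ A @ A
n <> D ++ A @ A
n <> n ++ A @ A
n <> n ++ B @ A
n <> n ++ C @ A
n <> n ++ D @ A
n <> n ++ n @ A
n <> n ++ n @ B
n <> n ++ n @ C
n <> n ++ n @ D
n <> n ++ n @ n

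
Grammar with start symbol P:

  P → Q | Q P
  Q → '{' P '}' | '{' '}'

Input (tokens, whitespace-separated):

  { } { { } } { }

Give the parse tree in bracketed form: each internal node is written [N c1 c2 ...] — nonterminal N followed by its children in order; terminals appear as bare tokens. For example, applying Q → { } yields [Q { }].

[P [Q { }] [P [Q { [P [Q { }]] }] [P [Q { }]]]]

P
Q P
{ } P
{ } Q P
{ } { P } P
{ } { Q } P
{ } { { } } P
{ } { { } } Q
{ } { { } } { }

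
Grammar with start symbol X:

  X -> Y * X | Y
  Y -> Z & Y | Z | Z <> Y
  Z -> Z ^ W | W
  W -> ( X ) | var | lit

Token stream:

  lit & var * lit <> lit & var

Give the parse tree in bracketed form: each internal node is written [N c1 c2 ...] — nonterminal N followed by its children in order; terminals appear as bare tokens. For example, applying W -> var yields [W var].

[X [Y [Z [W lit]] & [Y [Z [W var]]]] * [X [Y [Z [W lit]] <> [Y [Z [W lit]] & [Y [Z [W var]]]]]]]

X
Y * X
Z & Y * X
W & Y * X
lit & Y * X
lit & Z * X
lit & W * X
lit & var * X
lit & var * Y
lit & var * Z <> Y
lit & var * W <> Y
lit & var * lit <> Y
lit & var * lit <> Z & Y
lit & var * lit <> W & Y
lit & var * lit <> lit & Y
lit & var * lit <> lit & Z
lit & var * lit <> lit & W
lit & var * lit <> lit & var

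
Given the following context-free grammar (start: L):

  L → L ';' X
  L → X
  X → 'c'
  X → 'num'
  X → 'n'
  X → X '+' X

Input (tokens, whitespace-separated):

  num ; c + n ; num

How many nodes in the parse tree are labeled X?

5

[L [L [L [X num]] ; [X [X c] + [X n]]] ; [X num]]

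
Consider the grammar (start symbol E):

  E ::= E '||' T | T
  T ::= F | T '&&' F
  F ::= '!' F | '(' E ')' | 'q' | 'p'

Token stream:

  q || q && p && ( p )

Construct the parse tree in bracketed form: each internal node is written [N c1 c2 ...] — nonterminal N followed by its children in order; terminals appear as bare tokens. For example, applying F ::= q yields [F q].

[E [E [T [F q]]] || [T [T [T [F q]] && [F p]] && [F ( [E [T [F p]]] )]]]

E
E || T
T || T
F || T
q || T
q || T && F
q || T && F && F
q || F && F && F
q || q && F && F
q || q && p && F
q || q && p && ( E )
q || q && p && ( T )
q || q && p && ( F )
q || q && p && ( p )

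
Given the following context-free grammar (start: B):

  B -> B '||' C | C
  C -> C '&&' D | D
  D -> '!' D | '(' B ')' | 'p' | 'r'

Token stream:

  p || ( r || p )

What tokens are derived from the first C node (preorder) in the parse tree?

[B [B [C [D p]]] || [C [D ( [B [B [C [D r]]] || [C [D p]]] )]]]

p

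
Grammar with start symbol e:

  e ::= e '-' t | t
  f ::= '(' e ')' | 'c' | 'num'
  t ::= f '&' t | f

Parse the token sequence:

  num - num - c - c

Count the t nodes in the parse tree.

4

[e [e [e [e [t [f num]]] - [t [f num]]] - [t [f c]]] - [t [f c]]]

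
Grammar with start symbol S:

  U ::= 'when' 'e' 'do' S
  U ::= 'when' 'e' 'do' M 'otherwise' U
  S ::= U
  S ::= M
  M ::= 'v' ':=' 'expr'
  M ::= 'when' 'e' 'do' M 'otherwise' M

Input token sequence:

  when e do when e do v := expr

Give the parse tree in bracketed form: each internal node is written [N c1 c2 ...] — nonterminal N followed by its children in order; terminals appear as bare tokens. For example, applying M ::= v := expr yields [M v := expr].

[S [U when e do [S [U when e do [S [M v := expr]]]]]]

S
U
when e do S
when e do U
when e do when e do S
when e do when e do M
when e do when e do v := expr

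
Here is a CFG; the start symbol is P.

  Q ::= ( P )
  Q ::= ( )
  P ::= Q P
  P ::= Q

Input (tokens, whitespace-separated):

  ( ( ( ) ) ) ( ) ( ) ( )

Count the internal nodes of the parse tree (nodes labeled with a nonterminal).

12

[P [Q ( [P [Q ( [P [Q ( )]] )]] )] [P [Q ( )] [P [Q ( )] [P [Q ( )]]]]]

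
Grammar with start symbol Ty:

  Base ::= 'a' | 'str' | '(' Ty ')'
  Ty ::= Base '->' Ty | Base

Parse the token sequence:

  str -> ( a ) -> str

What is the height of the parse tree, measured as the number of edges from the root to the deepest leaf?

5

[Ty [Base str] -> [Ty [Base ( [Ty [Base a]] )] -> [Ty [Base str]]]]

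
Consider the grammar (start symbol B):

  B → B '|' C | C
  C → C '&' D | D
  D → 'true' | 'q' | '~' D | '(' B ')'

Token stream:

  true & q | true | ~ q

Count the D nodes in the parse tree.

5

[B [B [B [C [C [D true]] & [D q]]] | [C [D true]]] | [C [D ~ [D q]]]]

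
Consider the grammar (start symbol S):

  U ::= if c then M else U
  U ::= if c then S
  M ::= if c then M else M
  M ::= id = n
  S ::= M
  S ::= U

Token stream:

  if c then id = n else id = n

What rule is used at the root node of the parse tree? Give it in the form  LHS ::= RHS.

S ::= M

[S [M if c then [M id = n] else [M id = n]]]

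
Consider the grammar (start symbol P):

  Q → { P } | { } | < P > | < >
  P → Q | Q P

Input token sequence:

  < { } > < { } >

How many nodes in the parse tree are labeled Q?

4

[P [Q < [P [Q { }]] >] [P [Q < [P [Q { }]] >]]]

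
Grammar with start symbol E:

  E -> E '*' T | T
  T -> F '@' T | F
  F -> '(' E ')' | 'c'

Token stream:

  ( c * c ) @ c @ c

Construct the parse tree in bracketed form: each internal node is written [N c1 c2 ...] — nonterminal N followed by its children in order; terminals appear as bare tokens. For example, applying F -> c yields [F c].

E
T
F @ T
( E ) @ T
( E * T ) @ T
( T * T ) @ T
( F * T ) @ T
( c * T ) @ T
( c * F ) @ T
( c * c ) @ T
( c * c ) @ F @ T
( c * c ) @ c @ T
( c * c ) @ c @ F
( c * c ) @ c @ c

[E [T [F ( [E [E [T [F c]]] * [T [F c]]] )] @ [T [F c] @ [T [F c]]]]]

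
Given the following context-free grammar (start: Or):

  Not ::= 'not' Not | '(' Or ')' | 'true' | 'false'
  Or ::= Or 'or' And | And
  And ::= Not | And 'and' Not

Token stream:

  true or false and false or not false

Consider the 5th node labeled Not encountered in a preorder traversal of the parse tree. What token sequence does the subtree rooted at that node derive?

[Or [Or [Or [And [Not true]]] or [And [And [Not false]] and [Not false]]] or [And [Not not [Not false]]]]

false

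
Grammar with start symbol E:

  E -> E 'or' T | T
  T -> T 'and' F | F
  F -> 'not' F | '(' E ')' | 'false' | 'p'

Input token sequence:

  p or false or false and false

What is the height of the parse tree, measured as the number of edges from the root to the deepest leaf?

5

[E [E [E [T [F p]]] or [T [F false]]] or [T [T [F false]] and [F false]]]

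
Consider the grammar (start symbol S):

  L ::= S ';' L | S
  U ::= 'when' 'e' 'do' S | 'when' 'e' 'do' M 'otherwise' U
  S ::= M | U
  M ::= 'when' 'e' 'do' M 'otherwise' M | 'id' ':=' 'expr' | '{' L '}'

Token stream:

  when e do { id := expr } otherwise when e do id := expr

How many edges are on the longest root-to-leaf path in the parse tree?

6

[S [U when e do [M { [L [S [M id := expr]]] }] otherwise [U when e do [S [M id := expr]]]]]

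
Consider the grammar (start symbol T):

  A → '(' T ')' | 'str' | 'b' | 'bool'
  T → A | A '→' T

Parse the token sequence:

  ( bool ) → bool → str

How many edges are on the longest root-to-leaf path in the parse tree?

[T [A ( [T [A bool]] )] → [T [A bool] → [T [A str]]]]

4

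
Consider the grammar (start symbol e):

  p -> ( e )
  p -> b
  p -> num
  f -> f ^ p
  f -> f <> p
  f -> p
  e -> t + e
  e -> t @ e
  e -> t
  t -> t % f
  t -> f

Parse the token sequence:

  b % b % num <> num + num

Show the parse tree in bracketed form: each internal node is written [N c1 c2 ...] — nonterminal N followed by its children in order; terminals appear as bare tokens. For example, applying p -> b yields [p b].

e
t + e
t % f + e
t % f % f + e
f % f % f + e
p % f % f + e
b % f % f + e
b % p % f + e
b % b % f + e
b % b % f <> p + e
b % b % p <> p + e
b % b % num <> p + e
b % b % num <> num + e
b % b % num <> num + t
b % b % num <> num + f
b % b % num <> num + p
b % b % num <> num + num

[e [t [t [t [f [p b]]] % [f [p b]]] % [f [f [p num]] <> [p num]]] + [e [t [f [p num]]]]]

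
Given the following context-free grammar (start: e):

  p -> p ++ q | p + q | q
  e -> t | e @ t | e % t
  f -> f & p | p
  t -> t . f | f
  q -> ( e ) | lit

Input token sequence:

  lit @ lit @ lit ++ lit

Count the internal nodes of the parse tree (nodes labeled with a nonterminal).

17

[e [e [e [t [f [p [q lit]]]]] @ [t [f [p [q lit]]]]] @ [t [f [p [p [q lit]] ++ [q lit]]]]]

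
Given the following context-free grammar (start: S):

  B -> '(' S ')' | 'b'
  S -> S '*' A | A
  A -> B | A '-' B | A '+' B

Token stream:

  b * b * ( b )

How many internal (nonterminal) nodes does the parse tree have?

[S [S [S [A [B b]]] * [A [B b]]] * [A [B ( [S [A [B b]]] )]]]

12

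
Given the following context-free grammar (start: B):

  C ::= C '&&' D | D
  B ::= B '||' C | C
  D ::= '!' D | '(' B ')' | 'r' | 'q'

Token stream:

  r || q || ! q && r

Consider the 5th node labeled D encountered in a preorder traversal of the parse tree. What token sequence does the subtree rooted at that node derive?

[B [B [B [C [D r]]] || [C [D q]]] || [C [C [D ! [D q]]] && [D r]]]

r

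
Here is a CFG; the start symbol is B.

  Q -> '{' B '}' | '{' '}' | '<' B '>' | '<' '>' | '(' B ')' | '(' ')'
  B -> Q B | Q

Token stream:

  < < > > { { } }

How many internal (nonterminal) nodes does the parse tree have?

8

[B [Q < [B [Q < >]] >] [B [Q { [B [Q { }]] }]]]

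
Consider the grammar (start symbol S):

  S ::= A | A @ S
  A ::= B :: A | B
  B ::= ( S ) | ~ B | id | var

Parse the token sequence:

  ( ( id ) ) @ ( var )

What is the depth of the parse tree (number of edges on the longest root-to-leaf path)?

[S [A [B ( [S [A [B ( [S [A [B id]]] )]]] )]] @ [S [A [B ( [S [A [B var]]] )]]]]

9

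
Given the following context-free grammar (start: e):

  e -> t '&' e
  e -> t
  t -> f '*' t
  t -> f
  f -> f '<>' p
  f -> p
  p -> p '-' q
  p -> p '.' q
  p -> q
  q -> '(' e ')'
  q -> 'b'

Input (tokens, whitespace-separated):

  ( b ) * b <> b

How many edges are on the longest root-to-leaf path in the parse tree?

10

[e [t [f [p [q ( [e [t [f [p [q b]]]]] )]]] * [t [f [f [p [q b]]] <> [p [q b]]]]]]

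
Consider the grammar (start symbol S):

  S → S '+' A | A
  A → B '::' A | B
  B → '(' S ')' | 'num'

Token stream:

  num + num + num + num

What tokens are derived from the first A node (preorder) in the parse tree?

[S [S [S [S [A [B num]]] + [A [B num]]] + [A [B num]]] + [A [B num]]]

num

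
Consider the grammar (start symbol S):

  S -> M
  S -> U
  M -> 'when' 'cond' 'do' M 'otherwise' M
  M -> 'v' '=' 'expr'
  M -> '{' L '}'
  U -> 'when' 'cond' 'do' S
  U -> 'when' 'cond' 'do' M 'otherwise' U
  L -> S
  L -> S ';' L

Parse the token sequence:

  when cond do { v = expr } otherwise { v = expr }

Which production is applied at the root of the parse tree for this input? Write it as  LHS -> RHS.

[S [M when cond do [M { [L [S [M v = expr]]] }] otherwise [M { [L [S [M v = expr]]] }]]]

S -> M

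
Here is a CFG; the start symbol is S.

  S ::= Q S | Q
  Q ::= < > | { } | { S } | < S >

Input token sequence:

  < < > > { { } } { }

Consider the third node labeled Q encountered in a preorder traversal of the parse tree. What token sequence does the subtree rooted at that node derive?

[S [Q < [S [Q < >]] >] [S [Q { [S [Q { }]] }] [S [Q { }]]]]

{ { } }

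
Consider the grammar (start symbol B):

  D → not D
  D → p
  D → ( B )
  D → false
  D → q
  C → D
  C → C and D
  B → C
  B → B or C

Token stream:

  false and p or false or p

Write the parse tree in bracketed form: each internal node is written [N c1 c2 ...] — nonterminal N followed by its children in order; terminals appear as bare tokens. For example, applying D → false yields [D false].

B
B or C
B or C or C
C or C or C
C and D or C or C
D and D or C or C
false and D or C or C
false and p or C or C
false and p or D or C
false and p or false or C
false and p or false or D
false and p or false or p

[B [B [B [C [C [D false]] and [D p]]] or [C [D false]]] or [C [D p]]]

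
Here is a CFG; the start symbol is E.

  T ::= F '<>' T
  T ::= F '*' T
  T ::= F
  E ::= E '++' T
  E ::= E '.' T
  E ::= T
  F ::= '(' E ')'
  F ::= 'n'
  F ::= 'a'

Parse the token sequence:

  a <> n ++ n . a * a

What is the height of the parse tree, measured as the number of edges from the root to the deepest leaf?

6

[E [E [E [T [F a] <> [T [F n]]]] ++ [T [F n]]] . [T [F a] * [T [F a]]]]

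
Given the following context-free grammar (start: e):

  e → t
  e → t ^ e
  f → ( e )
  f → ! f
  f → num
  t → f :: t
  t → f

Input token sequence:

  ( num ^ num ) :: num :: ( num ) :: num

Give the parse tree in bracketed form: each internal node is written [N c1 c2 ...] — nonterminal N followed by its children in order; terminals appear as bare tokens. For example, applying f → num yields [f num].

[e [t [f ( [e [t [f num]] ^ [e [t [f num]]]] )] :: [t [f num] :: [t [f ( [e [t [f num]]] )] :: [t [f num]]]]]]

e
t
f :: t
( e ) :: t
( t ^ e ) :: t
( f ^ e ) :: t
( num ^ e ) :: t
( num ^ t ) :: t
( num ^ f ) :: t
( num ^ num ) :: t
( num ^ num ) :: f :: t
( num ^ num ) :: num :: t
( num ^ num ) :: num :: f :: t
( num ^ num ) :: num :: ( e ) :: t
( num ^ num ) :: num :: ( t ) :: t
( num ^ num ) :: num :: ( f ) :: t
( num ^ num ) :: num :: ( num ) :: t
( num ^ num ) :: num :: ( num ) :: f
( num ^ num ) :: num :: ( num ) :: num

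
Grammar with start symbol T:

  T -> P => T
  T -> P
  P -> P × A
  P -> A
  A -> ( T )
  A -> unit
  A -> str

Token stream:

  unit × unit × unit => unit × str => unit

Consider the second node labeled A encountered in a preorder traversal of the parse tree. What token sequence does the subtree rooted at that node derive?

[T [P [P [P [A unit]] × [A unit]] × [A unit]] => [T [P [P [A unit]] × [A str]] => [T [P [A unit]]]]]

unit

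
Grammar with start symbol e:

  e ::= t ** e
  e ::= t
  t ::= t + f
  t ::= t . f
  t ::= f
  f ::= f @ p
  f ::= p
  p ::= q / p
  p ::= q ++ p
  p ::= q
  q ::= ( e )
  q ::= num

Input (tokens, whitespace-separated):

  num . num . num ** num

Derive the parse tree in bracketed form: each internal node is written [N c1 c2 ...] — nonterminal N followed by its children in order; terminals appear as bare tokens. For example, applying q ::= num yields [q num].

[e [t [t [t [f [p [q num]]]] . [f [p [q num]]]] . [f [p [q num]]]] ** [e [t [f [p [q num]]]]]]

e
t ** e
t . f ** e
t . f . f ** e
f . f . f ** e
p . f . f ** e
q . f . f ** e
num . f . f ** e
num . p . f ** e
num . q . f ** e
num . num . f ** e
num . num . p ** e
num . num . q ** e
num . num . num ** e
num . num . num ** t
num . num . num ** f
num . num . num ** p
num . num . num ** q
num . num . num ** num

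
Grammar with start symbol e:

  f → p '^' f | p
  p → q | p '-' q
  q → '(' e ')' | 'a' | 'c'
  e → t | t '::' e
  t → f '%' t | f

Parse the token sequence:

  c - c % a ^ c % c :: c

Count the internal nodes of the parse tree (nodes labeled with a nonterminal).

23

[e [t [f [p [p [q c]] - [q c]]] % [t [f [p [q a]] ^ [f [p [q c]]]] % [t [f [p [q c]]]]]] :: [e [t [f [p [q c]]]]]]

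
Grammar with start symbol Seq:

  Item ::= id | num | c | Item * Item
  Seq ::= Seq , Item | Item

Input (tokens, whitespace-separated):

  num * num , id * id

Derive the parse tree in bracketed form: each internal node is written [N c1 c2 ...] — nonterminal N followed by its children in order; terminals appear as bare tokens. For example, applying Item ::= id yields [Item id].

[Seq [Seq [Item [Item num] * [Item num]]] , [Item [Item id] * [Item id]]]

Seq
Seq , Item
Item , Item
Item * Item , Item
num * Item , Item
num * num , Item
num * num , Item * Item
num * num , id * Item
num * num , id * id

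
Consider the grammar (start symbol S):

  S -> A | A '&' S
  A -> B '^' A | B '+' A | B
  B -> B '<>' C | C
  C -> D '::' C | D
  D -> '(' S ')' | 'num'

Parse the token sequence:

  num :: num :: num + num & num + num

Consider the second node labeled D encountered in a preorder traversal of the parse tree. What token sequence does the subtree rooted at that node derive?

num

[S [A [B [C [D num] :: [C [D num] :: [C [D num]]]]] + [A [B [C [D num]]]]] & [S [A [B [C [D num]]] + [A [B [C [D num]]]]]]]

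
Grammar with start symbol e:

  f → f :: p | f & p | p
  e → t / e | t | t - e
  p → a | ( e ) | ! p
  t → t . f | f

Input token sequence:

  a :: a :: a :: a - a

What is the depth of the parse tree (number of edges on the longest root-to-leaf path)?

7

[e [t [f [f [f [f [p a]] :: [p a]] :: [p a]] :: [p a]]] - [e [t [f [p a]]]]]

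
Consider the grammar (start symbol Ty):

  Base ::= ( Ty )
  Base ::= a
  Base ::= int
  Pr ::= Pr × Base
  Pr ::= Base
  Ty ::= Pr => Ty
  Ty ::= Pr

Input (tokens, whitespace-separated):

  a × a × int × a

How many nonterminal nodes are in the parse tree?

9

[Ty [Pr [Pr [Pr [Pr [Base a]] × [Base a]] × [Base int]] × [Base a]]]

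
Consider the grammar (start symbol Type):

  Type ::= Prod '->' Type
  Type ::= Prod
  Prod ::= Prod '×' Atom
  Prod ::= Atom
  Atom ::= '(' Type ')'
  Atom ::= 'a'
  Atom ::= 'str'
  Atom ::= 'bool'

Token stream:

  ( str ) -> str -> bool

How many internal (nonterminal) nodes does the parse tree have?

[Type [Prod [Atom ( [Type [Prod [Atom str]]] )]] -> [Type [Prod [Atom str]] -> [Type [Prod [Atom bool]]]]]

12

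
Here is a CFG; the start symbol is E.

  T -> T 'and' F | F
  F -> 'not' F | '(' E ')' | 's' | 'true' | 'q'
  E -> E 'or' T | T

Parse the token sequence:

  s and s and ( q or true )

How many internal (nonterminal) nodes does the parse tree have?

13

[E [T [T [T [F s]] and [F s]] and [F ( [E [E [T [F q]]] or [T [F true]]] )]]]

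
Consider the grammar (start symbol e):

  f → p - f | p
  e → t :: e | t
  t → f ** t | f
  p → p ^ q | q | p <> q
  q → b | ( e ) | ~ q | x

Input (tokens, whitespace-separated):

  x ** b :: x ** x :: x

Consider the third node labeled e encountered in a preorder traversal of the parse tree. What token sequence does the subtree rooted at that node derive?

[e [t [f [p [q x]]] ** [t [f [p [q b]]]]] :: [e [t [f [p [q x]]] ** [t [f [p [q x]]]]] :: [e [t [f [p [q x]]]]]]]

x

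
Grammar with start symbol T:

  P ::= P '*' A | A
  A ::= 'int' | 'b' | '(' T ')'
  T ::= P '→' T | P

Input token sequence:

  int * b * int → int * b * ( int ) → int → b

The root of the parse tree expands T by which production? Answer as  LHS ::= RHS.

T ::= P '→' T

[T [P [P [P [A int]] * [A b]] * [A int]] → [T [P [P [P [A int]] * [A b]] * [A ( [T [P [A int]]] )]] → [T [P [A int]] → [T [P [A b]]]]]]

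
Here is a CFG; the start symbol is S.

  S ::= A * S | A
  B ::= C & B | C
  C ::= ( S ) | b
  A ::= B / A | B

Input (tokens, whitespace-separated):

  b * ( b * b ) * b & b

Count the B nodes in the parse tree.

[S [A [B [C b]]] * [S [A [B [C ( [S [A [B [C b]]] * [S [A [B [C b]]]]] )]]] * [S [A [B [C b] & [B [C b]]]]]]]

6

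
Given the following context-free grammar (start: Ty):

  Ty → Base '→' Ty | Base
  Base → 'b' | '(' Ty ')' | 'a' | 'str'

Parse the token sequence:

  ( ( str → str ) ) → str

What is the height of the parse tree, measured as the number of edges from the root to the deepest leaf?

[Ty [Base ( [Ty [Base ( [Ty [Base str] → [Ty [Base str]]] )]] )] → [Ty [Base str]]]

7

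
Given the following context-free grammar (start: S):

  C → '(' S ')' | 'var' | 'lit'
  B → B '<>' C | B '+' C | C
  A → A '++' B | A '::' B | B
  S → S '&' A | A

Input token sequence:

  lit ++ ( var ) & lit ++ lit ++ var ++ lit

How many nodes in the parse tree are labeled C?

[S [S [A [A [B [C lit]]] ++ [B [C ( [S [A [B [C var]]]] )]]]] & [A [A [A [A [B [C lit]]] ++ [B [C lit]]] ++ [B [C var]]] ++ [B [C lit]]]]

7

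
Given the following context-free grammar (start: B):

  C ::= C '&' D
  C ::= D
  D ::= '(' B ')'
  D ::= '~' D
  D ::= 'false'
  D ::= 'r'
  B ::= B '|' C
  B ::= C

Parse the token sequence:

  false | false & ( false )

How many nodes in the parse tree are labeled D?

4

[B [B [C [D false]]] | [C [C [D false]] & [D ( [B [C [D false]]] )]]]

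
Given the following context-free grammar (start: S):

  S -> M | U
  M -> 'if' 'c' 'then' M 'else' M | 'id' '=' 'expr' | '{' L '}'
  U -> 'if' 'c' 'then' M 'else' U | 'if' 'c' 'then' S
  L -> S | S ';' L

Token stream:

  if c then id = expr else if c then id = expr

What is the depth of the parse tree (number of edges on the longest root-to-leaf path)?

[S [U if c then [M id = expr] else [U if c then [S [M id = expr]]]]]

5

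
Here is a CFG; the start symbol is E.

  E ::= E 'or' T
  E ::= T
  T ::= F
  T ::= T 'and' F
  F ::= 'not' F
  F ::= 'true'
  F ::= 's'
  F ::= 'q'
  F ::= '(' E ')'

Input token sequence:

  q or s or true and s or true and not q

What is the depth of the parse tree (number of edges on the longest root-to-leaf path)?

6

[E [E [E [E [T [F q]]] or [T [F s]]] or [T [T [F true]] and [F s]]] or [T [T [F true]] and [F not [F q]]]]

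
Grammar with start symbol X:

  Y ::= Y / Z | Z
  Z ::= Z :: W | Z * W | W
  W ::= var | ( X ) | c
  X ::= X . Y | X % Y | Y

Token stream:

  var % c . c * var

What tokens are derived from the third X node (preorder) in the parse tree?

[X [X [X [Y [Z [W var]]]] % [Y [Z [W c]]]] . [Y [Z [Z [W c]] * [W var]]]]

var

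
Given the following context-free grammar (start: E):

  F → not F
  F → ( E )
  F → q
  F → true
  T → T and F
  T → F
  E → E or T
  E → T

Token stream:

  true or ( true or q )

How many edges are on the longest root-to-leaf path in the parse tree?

7

[E [E [T [F true]]] or [T [F ( [E [E [T [F true]]] or [T [F q]]] )]]]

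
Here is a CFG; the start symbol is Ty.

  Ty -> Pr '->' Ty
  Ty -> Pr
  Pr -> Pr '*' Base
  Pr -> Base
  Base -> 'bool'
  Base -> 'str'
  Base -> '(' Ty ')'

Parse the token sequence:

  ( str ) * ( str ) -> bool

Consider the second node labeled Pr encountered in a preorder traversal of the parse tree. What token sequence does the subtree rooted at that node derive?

[Ty [Pr [Pr [Base ( [Ty [Pr [Base str]]] )]] * [Base ( [Ty [Pr [Base str]]] )]] -> [Ty [Pr [Base bool]]]]

( str )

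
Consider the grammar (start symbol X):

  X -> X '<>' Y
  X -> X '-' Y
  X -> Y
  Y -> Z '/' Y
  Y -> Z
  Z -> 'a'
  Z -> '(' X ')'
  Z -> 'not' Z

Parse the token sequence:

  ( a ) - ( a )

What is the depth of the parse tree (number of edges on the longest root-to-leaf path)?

[X [X [Y [Z ( [X [Y [Z a]]] )]]] - [Y [Z ( [X [Y [Z a]]] )]]]

7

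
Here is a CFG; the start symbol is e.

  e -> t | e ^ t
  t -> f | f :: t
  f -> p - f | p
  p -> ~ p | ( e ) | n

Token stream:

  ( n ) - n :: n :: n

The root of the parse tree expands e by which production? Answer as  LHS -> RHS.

e -> t

[e [t [f [p ( [e [t [f [p n]]]] )] - [f [p n]]] :: [t [f [p n]] :: [t [f [p n]]]]]]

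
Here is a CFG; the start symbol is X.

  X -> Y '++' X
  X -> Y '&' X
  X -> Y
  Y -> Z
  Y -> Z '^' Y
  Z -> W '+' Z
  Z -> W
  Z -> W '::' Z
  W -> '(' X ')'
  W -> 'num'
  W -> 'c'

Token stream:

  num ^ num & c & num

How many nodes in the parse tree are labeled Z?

[X [Y [Z [W num]] ^ [Y [Z [W num]]]] & [X [Y [Z [W c]]] & [X [Y [Z [W num]]]]]]

4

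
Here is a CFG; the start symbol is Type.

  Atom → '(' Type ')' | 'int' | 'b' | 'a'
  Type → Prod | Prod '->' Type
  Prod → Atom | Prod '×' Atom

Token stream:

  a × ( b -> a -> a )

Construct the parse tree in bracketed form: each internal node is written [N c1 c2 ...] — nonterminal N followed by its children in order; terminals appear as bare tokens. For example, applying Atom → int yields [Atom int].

Type
Prod
Prod × Atom
Atom × Atom
a × Atom
a × ( Type )
a × ( Prod -> Type )
a × ( Atom -> Type )
a × ( b -> Type )
a × ( b -> Prod -> Type )
a × ( b -> Atom -> Type )
a × ( b -> a -> Type )
a × ( b -> a -> Prod )
a × ( b -> a -> Atom )
a × ( b -> a -> a )

[Type [Prod [Prod [Atom a]] × [Atom ( [Type [Prod [Atom b]] -> [Type [Prod [Atom a]] -> [Type [Prod [Atom a]]]]] )]]]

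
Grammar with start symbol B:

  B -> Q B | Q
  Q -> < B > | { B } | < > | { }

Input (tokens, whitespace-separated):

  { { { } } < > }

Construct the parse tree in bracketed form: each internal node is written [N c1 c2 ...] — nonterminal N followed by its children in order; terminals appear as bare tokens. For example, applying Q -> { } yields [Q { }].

[B [Q { [B [Q { [B [Q { }]] }] [B [Q < >]]] }]]

B
Q
{ B }
{ Q B }
{ { B } B }
{ { Q } B }
{ { { } } B }
{ { { } } Q }
{ { { } } < > }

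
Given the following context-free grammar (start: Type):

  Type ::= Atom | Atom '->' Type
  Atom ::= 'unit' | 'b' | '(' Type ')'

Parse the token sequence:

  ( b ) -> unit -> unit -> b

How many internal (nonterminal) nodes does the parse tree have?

10

[Type [Atom ( [Type [Atom b]] )] -> [Type [Atom unit] -> [Type [Atom unit] -> [Type [Atom b]]]]]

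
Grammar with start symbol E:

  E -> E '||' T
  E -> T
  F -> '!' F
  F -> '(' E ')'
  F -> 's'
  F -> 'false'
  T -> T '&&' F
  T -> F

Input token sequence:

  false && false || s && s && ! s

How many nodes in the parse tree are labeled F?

6

[E [E [T [T [F false]] && [F false]]] || [T [T [T [F s]] && [F s]] && [F ! [F s]]]]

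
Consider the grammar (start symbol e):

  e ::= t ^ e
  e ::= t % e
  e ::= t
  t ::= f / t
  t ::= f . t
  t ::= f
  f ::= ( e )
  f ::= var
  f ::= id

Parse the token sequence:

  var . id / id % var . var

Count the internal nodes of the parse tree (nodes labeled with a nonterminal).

12

[e [t [f var] . [t [f id] / [t [f id]]]] % [e [t [f var] . [t [f var]]]]]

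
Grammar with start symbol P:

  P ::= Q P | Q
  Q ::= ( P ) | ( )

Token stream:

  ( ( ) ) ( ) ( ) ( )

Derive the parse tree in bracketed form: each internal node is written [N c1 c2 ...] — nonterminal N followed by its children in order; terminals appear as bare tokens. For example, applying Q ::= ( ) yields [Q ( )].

P
Q P
( P ) P
( Q ) P
( ( ) ) P
( ( ) ) Q P
( ( ) ) ( ) P
( ( ) ) ( ) Q P
( ( ) ) ( ) ( ) P
( ( ) ) ( ) ( ) Q
( ( ) ) ( ) ( ) ( )

[P [Q ( [P [Q ( )]] )] [P [Q ( )] [P [Q ( )] [P [Q ( )]]]]]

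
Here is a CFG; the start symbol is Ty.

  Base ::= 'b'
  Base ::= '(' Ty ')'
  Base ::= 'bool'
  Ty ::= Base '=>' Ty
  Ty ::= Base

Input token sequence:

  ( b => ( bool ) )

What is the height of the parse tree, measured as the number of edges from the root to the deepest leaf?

7

[Ty [Base ( [Ty [Base b] => [Ty [Base ( [Ty [Base bool]] )]]] )]]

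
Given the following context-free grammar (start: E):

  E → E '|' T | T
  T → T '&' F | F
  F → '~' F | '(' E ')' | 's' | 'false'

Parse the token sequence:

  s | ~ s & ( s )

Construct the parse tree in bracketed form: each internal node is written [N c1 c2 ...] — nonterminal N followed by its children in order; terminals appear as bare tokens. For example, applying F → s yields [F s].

[E [E [T [F s]]] | [T [T [F ~ [F s]]] & [F ( [E [T [F s]]] )]]]

E
E | T
T | T
F | T
s | T
s | T & F
s | F & F
s | ~ F & F
s | ~ s & F
s | ~ s & ( E )
s | ~ s & ( T )
s | ~ s & ( F )
s | ~ s & ( s )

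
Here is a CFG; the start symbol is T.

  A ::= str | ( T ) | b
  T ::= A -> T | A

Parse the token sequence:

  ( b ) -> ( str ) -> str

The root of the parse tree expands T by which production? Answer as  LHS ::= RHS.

[T [A ( [T [A b]] )] -> [T [A ( [T [A str]] )] -> [T [A str]]]]

T ::= A -> T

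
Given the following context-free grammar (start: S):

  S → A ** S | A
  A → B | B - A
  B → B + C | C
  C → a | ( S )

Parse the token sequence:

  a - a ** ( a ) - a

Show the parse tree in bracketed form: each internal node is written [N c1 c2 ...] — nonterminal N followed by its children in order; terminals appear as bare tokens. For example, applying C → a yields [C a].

[S [A [B [C a]] - [A [B [C a]]]] ** [S [A [B [C ( [S [A [B [C a]]]] )]] - [A [B [C a]]]]]]

S
A ** S
B - A ** S
C - A ** S
a - A ** S
a - B ** S
a - C ** S
a - a ** S
a - a ** A
a - a ** B - A
a - a ** C - A
a - a ** ( S ) - A
a - a ** ( A ) - A
a - a ** ( B ) - A
a - a ** ( C ) - A
a - a ** ( a ) - A
a - a ** ( a ) - B
a - a ** ( a ) - C
a - a ** ( a ) - a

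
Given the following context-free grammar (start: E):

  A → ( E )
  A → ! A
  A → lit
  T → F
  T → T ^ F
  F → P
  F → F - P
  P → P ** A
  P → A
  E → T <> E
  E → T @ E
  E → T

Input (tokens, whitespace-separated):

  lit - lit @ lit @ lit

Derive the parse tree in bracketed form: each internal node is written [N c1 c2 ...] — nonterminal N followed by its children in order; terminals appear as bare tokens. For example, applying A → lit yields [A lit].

[E [T [F [F [P [A lit]]] - [P [A lit]]]] @ [E [T [F [P [A lit]]]] @ [E [T [F [P [A lit]]]]]]]

E
T @ E
F @ E
F - P @ E
P - P @ E
A - P @ E
lit - P @ E
lit - A @ E
lit - lit @ E
lit - lit @ T @ E
lit - lit @ F @ E
lit - lit @ P @ E
lit - lit @ A @ E
lit - lit @ lit @ E
lit - lit @ lit @ T
lit - lit @ lit @ F
lit - lit @ lit @ P
lit - lit @ lit @ A
lit - lit @ lit @ lit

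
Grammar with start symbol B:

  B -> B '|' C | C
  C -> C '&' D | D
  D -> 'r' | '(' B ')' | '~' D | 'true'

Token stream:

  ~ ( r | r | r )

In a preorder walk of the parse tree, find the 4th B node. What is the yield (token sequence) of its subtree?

r

[B [C [D ~ [D ( [B [B [B [C [D r]]] | [C [D r]]] | [C [D r]]] )]]]]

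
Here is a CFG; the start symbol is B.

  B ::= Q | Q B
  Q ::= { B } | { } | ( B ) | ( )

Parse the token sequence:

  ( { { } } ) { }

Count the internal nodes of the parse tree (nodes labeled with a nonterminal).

8

[B [Q ( [B [Q { [B [Q { }]] }]] )] [B [Q { }]]]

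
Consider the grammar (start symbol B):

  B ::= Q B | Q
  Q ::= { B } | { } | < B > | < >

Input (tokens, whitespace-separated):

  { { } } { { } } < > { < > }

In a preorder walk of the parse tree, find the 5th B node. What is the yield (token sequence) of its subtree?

< > { < > }

[B [Q { [B [Q { }]] }] [B [Q { [B [Q { }]] }] [B [Q < >] [B [Q { [B [Q < >]] }]]]]]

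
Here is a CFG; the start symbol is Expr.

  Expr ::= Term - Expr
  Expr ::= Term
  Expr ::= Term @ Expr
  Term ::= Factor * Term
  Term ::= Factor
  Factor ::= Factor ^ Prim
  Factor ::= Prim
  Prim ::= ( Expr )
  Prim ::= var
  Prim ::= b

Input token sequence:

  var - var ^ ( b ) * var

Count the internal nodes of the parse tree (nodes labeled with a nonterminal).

[Expr [Term [Factor [Prim var]]] - [Expr [Term [Factor [Factor [Prim var]] ^ [Prim ( [Expr [Term [Factor [Prim b]]]] )]] * [Term [Factor [Prim var]]]]]]

17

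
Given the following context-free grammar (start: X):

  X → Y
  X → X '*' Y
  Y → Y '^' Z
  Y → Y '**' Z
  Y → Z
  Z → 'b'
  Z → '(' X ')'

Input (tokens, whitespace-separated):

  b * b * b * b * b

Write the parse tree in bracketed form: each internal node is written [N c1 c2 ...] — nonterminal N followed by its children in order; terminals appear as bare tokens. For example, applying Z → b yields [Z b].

[X [X [X [X [X [Y [Z b]]] * [Y [Z b]]] * [Y [Z b]]] * [Y [Z b]]] * [Y [Z b]]]

X
X * Y
X * Y * Y
X * Y * Y * Y
X * Y * Y * Y * Y
Y * Y * Y * Y * Y
Z * Y * Y * Y * Y
b * Y * Y * Y * Y
b * Z * Y * Y * Y
b * b * Y * Y * Y
b * b * Z * Y * Y
b * b * b * Y * Y
b * b * b * Z * Y
b * b * b * b * Y
b * b * b * b * Z
b * b * b * b * b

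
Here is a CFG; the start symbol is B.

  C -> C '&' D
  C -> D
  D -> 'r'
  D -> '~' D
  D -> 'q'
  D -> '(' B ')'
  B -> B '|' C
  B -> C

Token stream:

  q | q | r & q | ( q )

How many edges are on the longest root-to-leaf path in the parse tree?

[B [B [B [B [C [D q]]] | [C [D q]]] | [C [C [D r]] & [D q]]] | [C [D ( [B [C [D q]]] )]]]

6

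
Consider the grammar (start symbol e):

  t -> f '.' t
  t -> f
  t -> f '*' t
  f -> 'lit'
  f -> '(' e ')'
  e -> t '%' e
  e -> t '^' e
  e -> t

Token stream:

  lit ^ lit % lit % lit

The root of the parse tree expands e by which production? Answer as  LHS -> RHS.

[e [t [f lit]] ^ [e [t [f lit]] % [e [t [f lit]] % [e [t [f lit]]]]]]

e -> t '^' e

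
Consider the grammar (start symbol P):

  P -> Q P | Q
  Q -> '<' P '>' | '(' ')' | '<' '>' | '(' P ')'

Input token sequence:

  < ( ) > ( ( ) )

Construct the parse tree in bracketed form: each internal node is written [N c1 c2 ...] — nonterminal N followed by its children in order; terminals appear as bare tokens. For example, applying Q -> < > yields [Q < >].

P
Q P
< P > P
< Q > P
< ( ) > P
< ( ) > Q
< ( ) > ( P )
< ( ) > ( Q )
< ( ) > ( ( ) )

[P [Q < [P [Q ( )]] >] [P [Q ( [P [Q ( )]] )]]]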